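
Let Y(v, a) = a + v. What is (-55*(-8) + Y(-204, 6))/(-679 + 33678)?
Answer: 242/32999 ≈ 0.0073336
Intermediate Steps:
(-55*(-8) + Y(-204, 6))/(-679 + 33678) = (-55*(-8) + (6 - 204))/(-679 + 33678) = (440 - 198)/32999 = 242*(1/32999) = 242/32999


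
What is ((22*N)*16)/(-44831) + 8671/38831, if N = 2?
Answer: 958601/4617593 ≈ 0.20760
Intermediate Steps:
((22*N)*16)/(-44831) + 8671/38831 = ((22*2)*16)/(-44831) + 8671/38831 = (44*16)*(-1/44831) + 8671*(1/38831) = 704*(-1/44831) + 23/103 = -704/44831 + 23/103 = 958601/4617593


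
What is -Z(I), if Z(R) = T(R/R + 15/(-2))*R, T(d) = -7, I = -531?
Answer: -3717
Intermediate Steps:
Z(R) = -7*R
-Z(I) = -(-7)*(-531) = -1*3717 = -3717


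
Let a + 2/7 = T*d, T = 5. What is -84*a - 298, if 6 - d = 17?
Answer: 4346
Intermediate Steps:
d = -11 (d = 6 - 1*17 = 6 - 17 = -11)
a = -387/7 (a = -2/7 + 5*(-11) = -2/7 - 55 = -387/7 ≈ -55.286)
-84*a - 298 = -84*(-387/7) - 298 = 4644 - 298 = 4346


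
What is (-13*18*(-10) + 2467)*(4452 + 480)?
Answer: 23708124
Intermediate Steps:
(-13*18*(-10) + 2467)*(4452 + 480) = (-234*(-10) + 2467)*4932 = (2340 + 2467)*4932 = 4807*4932 = 23708124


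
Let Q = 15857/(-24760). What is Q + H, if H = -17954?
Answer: -444556897/24760 ≈ -17955.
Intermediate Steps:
Q = -15857/24760 (Q = 15857*(-1/24760) = -15857/24760 ≈ -0.64043)
Q + H = -15857/24760 - 17954 = -444556897/24760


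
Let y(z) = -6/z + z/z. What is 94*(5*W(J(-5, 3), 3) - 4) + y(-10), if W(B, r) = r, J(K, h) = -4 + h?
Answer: 5178/5 ≈ 1035.6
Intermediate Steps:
y(z) = 1 - 6/z (y(z) = -6/z + 1 = 1 - 6/z)
94*(5*W(J(-5, 3), 3) - 4) + y(-10) = 94*(5*3 - 4) + (-6 - 10)/(-10) = 94*(15 - 4) - 1/10*(-16) = 94*11 + 8/5 = 1034 + 8/5 = 5178/5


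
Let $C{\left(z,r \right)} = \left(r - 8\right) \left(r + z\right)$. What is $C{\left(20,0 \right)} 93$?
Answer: $-14880$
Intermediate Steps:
$C{\left(z,r \right)} = \left(-8 + r\right) \left(r + z\right)$
$C{\left(20,0 \right)} 93 = \left(0^{2} - 0 - 160 + 0 \cdot 20\right) 93 = \left(0 + 0 - 160 + 0\right) 93 = \left(-160\right) 93 = -14880$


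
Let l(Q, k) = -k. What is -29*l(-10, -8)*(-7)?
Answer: 1624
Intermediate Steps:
-29*l(-10, -8)*(-7) = -(-29)*(-8)*(-7) = -29*8*(-7) = -232*(-7) = 1624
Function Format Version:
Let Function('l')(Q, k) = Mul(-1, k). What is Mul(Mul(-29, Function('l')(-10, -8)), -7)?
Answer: 1624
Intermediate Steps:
Mul(Mul(-29, Function('l')(-10, -8)), -7) = Mul(Mul(-29, Mul(-1, -8)), -7) = Mul(Mul(-29, 8), -7) = Mul(-232, -7) = 1624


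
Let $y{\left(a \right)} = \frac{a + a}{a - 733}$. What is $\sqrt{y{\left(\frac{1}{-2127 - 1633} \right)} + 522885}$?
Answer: $\frac{\sqrt{3971825298307880647}}{2756081} \approx 723.11$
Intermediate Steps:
$y{\left(a \right)} = \frac{2 a}{-733 + a}$
$\sqrt{y{\left(\frac{1}{-2127 - 1633} \right)} + 522885} = \sqrt{\frac{2}{\left(-2127 - 1633\right) \left(-733 + \frac{1}{-2127 - 1633}\right)} + 522885} = \sqrt{\frac{2}{\left(-3760\right) \left(-733 + \frac{1}{-3760}\right)} + 522885} = \sqrt{2 \left(- \frac{1}{3760}\right) \frac{1}{-733 - \frac{1}{3760}} + 522885} = \sqrt{2 \left(- \frac{1}{3760}\right) \frac{1}{- \frac{2756081}{3760}} + 522885} = \sqrt{2 \left(- \frac{1}{3760}\right) \left(- \frac{3760}{2756081}\right) + 522885} = \sqrt{\frac{2}{2756081} + 522885} = \sqrt{\frac{1441113413687}{2756081}} = \frac{\sqrt{3971825298307880647}}{2756081}$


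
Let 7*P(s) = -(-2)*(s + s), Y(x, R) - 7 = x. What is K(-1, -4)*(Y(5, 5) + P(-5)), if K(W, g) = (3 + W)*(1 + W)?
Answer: 0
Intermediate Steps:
Y(x, R) = 7 + x
K(W, g) = (1 + W)*(3 + W)
P(s) = 4*s/7 (P(s) = (-(-2)*(s + s))/7 = (-(-2)*2*s)/7 = (-(-4)*s)/7 = (4*s)/7 = 4*s/7)
K(-1, -4)*(Y(5, 5) + P(-5)) = (3 + (-1)**2 + 4*(-1))*((7 + 5) + (4/7)*(-5)) = (3 + 1 - 4)*(12 - 20/7) = 0*(64/7) = 0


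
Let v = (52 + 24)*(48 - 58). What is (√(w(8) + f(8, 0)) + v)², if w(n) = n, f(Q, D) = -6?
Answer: (760 - √2)² ≈ 5.7545e+5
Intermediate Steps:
v = -760 (v = 76*(-10) = -760)
(√(w(8) + f(8, 0)) + v)² = (√(8 - 6) - 760)² = (√2 - 760)² = (-760 + √2)²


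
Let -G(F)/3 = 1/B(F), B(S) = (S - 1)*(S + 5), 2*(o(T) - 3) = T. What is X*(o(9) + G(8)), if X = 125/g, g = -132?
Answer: -56625/8008 ≈ -7.0711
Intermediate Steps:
o(T) = 3 + T/2
B(S) = (-1 + S)*(5 + S)
G(F) = -3/(-5 + F**2 + 4*F)
X = -125/132 (X = 125/(-132) = 125*(-1/132) = -125/132 ≈ -0.94697)
X*(o(9) + G(8)) = -125*((3 + (1/2)*9) - 3/(-5 + 8**2 + 4*8))/132 = -125*((3 + 9/2) - 3/(-5 + 64 + 32))/132 = -125*(15/2 - 3/91)/132 = -125/132*1359/182 = -56625/8008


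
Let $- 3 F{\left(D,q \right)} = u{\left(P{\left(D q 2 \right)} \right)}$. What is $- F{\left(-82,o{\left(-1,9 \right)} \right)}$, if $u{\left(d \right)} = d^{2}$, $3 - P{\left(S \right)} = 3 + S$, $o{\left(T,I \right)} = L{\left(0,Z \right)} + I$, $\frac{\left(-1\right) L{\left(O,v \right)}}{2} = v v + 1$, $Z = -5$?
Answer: $\frac{49730704}{3} \approx 1.6577 \cdot 10^{7}$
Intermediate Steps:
$L{\left(O,v \right)} = -2 - 2 v^{2}$ ($L{\left(O,v \right)} = - 2 \left(v v + 1\right) = - 2 \left(v^{2} + 1\right) = - 2 \left(1 + v^{2}\right) = -2 - 2 v^{2}$)
$o{\left(T,I \right)} = -52 + I$ ($o{\left(T,I \right)} = \left(-2 - 2 \left(-5\right)^{2}\right) + I = \left(-2 - 50\right) + I = -52 + I$)
$P{\left(S \right)} = - S$ ($P{\left(S \right)} = 3 - \left(3 + S\right) = - S$)
$F{\left(D,q \right)} = - \frac{4 D^{2} q^{2}}{3}$ ($F{\left(D,q \right)} = - \frac{\left(- D q 2\right)^{2}}{3} = - \frac{\left(- 2 D q\right)^{2}}{3} = - \frac{4 D^{2} q^{2}}{3}$)
$- F{\left(-82,o{\left(-1,9 \right)} \right)} = - \frac{\left(-4\right) \left(-82\right)^{2} \left(-52 + 9\right)^{2}}{3} = - \frac{\left(-4\right) 6724 \left(-43\right)^{2}}{3} = - \frac{\left(-4\right) 6724 \cdot 1849}{3} = \left(-1\right) \left(- \frac{49730704}{3}\right) = \frac{49730704}{3}$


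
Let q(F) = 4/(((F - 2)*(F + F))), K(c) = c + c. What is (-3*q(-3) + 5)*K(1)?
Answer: 46/5 ≈ 9.2000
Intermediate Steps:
K(c) = 2*c
q(F) = 2/(F*(-2 + F)) (q(F) = 4/(((-2 + F)*(2*F))) = 4/((2*F*(-2 + F))) = 4*(1/(2*F*(-2 + F))) = 2/(F*(-2 + F)))
(-3*q(-3) + 5)*K(1) = (-6/((-3)*(-2 - 3)) + 5)*(2*1) = (-6*(-1)/(3*(-5)) + 5)*2 = (-6*(-1)*(-1)/(3*5) + 5)*2 = (-3*2/15 + 5)*2 = (-2/5 + 5)*2 = (23/5)*2 = 46/5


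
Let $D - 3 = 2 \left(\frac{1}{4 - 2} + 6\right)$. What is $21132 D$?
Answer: $338112$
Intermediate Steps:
$D = 16$ ($D = 3 + 2 \left(\frac{1}{4 - 2} + 6\right) = 3 + 2 \left(\frac{1}{2} + 6\right) = 3 + 2 \cdot \frac{13}{2} = 3 + 13 = 16$)
$21132 D = 21132 \cdot 16 = 338112$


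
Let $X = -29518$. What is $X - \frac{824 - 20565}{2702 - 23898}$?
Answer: $- \frac{625683269}{21196} \approx -29519.0$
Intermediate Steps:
$X - \frac{824 - 20565}{2702 - 23898} = -29518 - \frac{824 - 20565}{2702 - 23898} = -29518 - - \frac{19741}{-21196} = -29518 - \left(-19741\right) \left(- \frac{1}{21196}\right) = -29518 - \frac{19741}{21196} = - \frac{625683269}{21196}$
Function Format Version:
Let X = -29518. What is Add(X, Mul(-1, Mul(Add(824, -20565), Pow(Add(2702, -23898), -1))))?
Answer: Rational(-625683269, 21196) ≈ -29519.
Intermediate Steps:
Add(X, Mul(-1, Mul(Add(824, -20565), Pow(Add(2702, -23898), -1)))) = Add(-29518, Mul(-1, Mul(Add(824, -20565), Pow(Add(2702, -23898), -1)))) = Add(-29518, Mul(-1, Mul(-19741, Pow(-21196, -1)))) = Add(-29518, Mul(-1, Mul(-19741, Rational(-1, 21196)))) = Add(-29518, Mul(-1, Rational(19741, 21196))) = Add(-29518, Rational(-19741, 21196)) = Rational(-625683269, 21196)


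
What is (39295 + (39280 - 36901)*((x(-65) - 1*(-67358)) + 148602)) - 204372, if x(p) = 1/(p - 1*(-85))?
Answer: 10272077639/20 ≈ 5.1360e+8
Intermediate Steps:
x(p) = 1/(85 + p) (x(p) = 1/(p + 85) = 1/(85 + p))
(39295 + (39280 - 36901)*((x(-65) - 1*(-67358)) + 148602)) - 204372 = (39295 + (39280 - 36901)*((1/(85 - 65) - 1*(-67358)) + 148602)) - 204372 = (39295 + 2379*((1/20 + 67358) + 148602)) - 204372 = (39295 + 2379*(1347161/20 + 148602)) - 204372 = (39295 + 2379*(4319201/20)) - 204372 = (39295 + 10275379179/20) - 204372 = 10276165079/20 - 204372 = 10272077639/20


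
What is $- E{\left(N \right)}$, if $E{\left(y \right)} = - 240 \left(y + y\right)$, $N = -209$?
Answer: $-100320$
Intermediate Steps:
$E{\left(y \right)} = - 480 y$ ($E{\left(y \right)} = - 240 \cdot 2 y = - 480 y$)
$- E{\left(N \right)} = - \left(-480\right) \left(-209\right) = \left(-1\right) 100320 = -100320$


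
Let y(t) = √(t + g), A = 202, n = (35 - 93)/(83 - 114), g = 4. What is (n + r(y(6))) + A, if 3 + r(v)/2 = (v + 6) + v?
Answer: 6506/31 + 4*√10 ≈ 222.52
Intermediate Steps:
n = 58/31 (n = -58/(-31) = -58*(-1/31) = 58/31 ≈ 1.8710)
y(t) = √(4 + t) (y(t) = √(t + 4) = √(4 + t))
r(v) = 6 + 4*v (r(v) = -6 + 2*((v + 6) + v) = -6 + 2*((6 + v) + v) = -6 + 2*(6 + 2*v) = -6 + (12 + 4*v) = 6 + 4*v)
(n + r(y(6))) + A = (58/31 + (6 + 4*√(4 + 6))) + 202 = (58/31 + (6 + 4*√10)) + 202 = (244/31 + 4*√10) + 202 = 6506/31 + 4*√10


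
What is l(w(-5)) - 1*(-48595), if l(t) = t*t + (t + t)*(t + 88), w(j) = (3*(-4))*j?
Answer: 69955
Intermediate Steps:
w(j) = -12*j
l(t) = t² + 2*t*(88 + t) (l(t) = t² + (2*t)*(88 + t) = t² + 2*t*(88 + t))
l(w(-5)) - 1*(-48595) = (-12*(-5))*(176 + 3*(-12*(-5))) - 1*(-48595) = 60*(176 + 3*60) + 48595 = 60*(176 + 180) + 48595 = 60*356 + 48595 = 21360 + 48595 = 69955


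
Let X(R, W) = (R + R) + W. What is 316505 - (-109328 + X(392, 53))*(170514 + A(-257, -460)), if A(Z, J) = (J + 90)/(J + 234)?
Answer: 2090469320162/113 ≈ 1.8500e+10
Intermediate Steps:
X(R, W) = W + 2*R (X(R, W) = 2*R + W = W + 2*R)
A(Z, J) = (90 + J)/(234 + J)
316505 - (-109328 + X(392, 53))*(170514 + A(-257, -460)) = 316505 - (-109328 + (53 + 2*392))*(170514 + (90 - 460)/(234 - 460)) = 316505 - (-109328 + (53 + 784))*(170514 - 370/(-226)) = 316505 - (-109328 + 837)*(170514 - 1/226*(-370)) = 316505 - (-108491)*(170514 + 185/113) = 316505 - (-108491)*19268267/113 = 316505 - 1*(-2090433555097/113) = 316505 + 2090433555097/113 = 2090469320162/113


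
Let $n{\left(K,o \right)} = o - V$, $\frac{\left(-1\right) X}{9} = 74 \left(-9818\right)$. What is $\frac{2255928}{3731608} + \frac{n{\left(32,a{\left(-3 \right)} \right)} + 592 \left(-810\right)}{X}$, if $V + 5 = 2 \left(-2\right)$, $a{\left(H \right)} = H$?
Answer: $\frac{270034930349}{508337366898} \approx 0.53121$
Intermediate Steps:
$X = 6538788$ ($X = - 9 \cdot 74 \left(-9818\right) = \left(-9\right) \left(-726532\right) = 6538788$)
$V = -9$ ($V = -5 + 2 \left(-2\right) = -5 - 4 = -9$)
$n{\left(K,o \right)} = 9 + o$ ($n{\left(K,o \right)} = o - -9 = o + 9 = 9 + o$)
$\frac{2255928}{3731608} + \frac{n{\left(32,a{\left(-3 \right)} \right)} + 592 \left(-810\right)}{X} = \frac{2255928}{3731608} + \frac{\left(9 - 3\right) + 592 \left(-810\right)}{6538788} = 2255928 \cdot \frac{1}{3731608} + \left(6 - 479520\right) \frac{1}{6538788} = \frac{281991}{466451} - \frac{79919}{1089798} = \frac{270034930349}{508337366898}$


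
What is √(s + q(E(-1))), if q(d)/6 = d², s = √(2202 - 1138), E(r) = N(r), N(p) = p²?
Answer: √(6 + 2*√266) ≈ 6.2144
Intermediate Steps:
E(r) = r²
s = 2*√266 (s = √1064 = 2*√266 ≈ 32.619)
q(d) = 6*d²
√(s + q(E(-1))) = √(2*√266 + 6*((-1)²)²) = √(2*√266 + 6*1²) = √(2*√266 + 6*1) = √(2*√266 + 6) = √(6 + 2*√266)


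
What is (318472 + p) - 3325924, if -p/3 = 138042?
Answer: -3421578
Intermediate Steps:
p = -414126 (p = -3*138042 = -414126)
(318472 + p) - 3325924 = (318472 - 414126) - 3325924 = -95654 - 3325924 = -3421578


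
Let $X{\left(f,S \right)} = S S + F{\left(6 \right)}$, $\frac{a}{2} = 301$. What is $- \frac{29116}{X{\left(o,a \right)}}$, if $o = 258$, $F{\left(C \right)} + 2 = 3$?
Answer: $- \frac{29116}{362405} \approx -0.080341$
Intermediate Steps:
$a = 602$ ($a = 2 \cdot 301 = 602$)
$F{\left(C \right)} = 1$ ($F{\left(C \right)} = -2 + 3 = 1$)
$X{\left(f,S \right)} = 1 + S^{2}$ ($X{\left(f,S \right)} = S S + 1 = S^{2} + 1 = 1 + S^{2}$)
$- \frac{29116}{X{\left(o,a \right)}} = - \frac{29116}{1 + 602^{2}} = - \frac{29116}{1 + 362404} = - \frac{29116}{362405}$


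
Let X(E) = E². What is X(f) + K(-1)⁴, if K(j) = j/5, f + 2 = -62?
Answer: 2560001/625 ≈ 4096.0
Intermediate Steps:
f = -64 (f = -2 - 62 = -64)
K(j) = j/5 (K(j) = j*(⅕) = j/5)
X(f) + K(-1)⁴ = (-64)² + ((⅕)*(-1))⁴ = 4096 + (-⅕)⁴ = 4096 + 1/625 = 2560001/625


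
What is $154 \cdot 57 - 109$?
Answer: $8669$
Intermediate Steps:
$154 \cdot 57 - 109 = 8778 - 109 = 8669$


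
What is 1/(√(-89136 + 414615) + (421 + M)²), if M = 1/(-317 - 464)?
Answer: 21980847377280000/3895843307287831922147 - 372052421521*√325479/11687529921863495766441 ≈ 5.6240e-6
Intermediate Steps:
M = -1/781 (M = 1/(-781) = -1/781 ≈ -0.0012804)
1/(√(-89136 + 414615) + (421 + M)²) = 1/(√(-89136 + 414615) + (421 - 1/781)²) = 1/(√325479 + (328800/781)²) = 1/(√325479 + 108109440000/609961) = 1/(108109440000/609961 + √325479)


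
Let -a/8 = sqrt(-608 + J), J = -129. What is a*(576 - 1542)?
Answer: 7728*I*sqrt(737) ≈ 2.098e+5*I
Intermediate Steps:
a = -8*I*sqrt(737) (a = -8*sqrt(-608 - 129) = -8*I*sqrt(737) ≈ -217.18*I)
a*(576 - 1542) = (-8*I*sqrt(737))*(576 - 1542) = -8*I*sqrt(737)*(-966) = 7728*I*sqrt(737)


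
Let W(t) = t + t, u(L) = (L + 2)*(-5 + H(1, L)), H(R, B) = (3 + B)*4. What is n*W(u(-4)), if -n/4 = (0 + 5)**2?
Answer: -3600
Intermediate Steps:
H(R, B) = 12 + 4*B
u(L) = (2 + L)*(7 + 4*L) (u(L) = (L + 2)*(-5 + (12 + 4*L)) = (2 + L)*(7 + 4*L))
W(t) = 2*t
n = -100 (n = -4*(0 + 5)**2 = -4*5**2 = -4*25 = -100)
n*W(u(-4)) = -200*(14 + 4*(-4)**2 + 15*(-4)) = -200*(14 + 4*16 - 60) = -200*(14 + 64 - 60) = -200*18 = -100*36 = -3600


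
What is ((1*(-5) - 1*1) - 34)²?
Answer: 1600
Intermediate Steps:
((1*(-5) - 1*1) - 34)² = ((-5 - 1) - 34)² = (-6 - 34)² = (-40)² = 1600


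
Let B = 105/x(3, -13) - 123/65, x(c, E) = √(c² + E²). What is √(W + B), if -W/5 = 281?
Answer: √(-188333498080 + 78965250*√178)/11570 ≈ 37.404*I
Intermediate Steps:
W = -1405 (W = -5*281 = -1405)
x(c, E) = √(E² + c²)
B = -123/65 + 105*√178/178 (B = 105/(√((-13)² + 3²)) - 123/65 = 105/(√(169 + 9)) - 123*1/65 = 105/(√178) - 123/65 = 105*(√178/178) - 123/65 = 105*√178/178 - 123/65 = -123/65 + 105*√178/178 ≈ 5.9778)
√(W + B) = √(-1405 + (-123/65 + 105*√178/178)) = √(-91448/65 + 105*√178/178)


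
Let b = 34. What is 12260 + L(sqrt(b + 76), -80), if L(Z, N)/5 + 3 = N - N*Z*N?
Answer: 11845 - 32000*sqrt(110) ≈ -3.2377e+5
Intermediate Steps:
L(Z, N) = -15 + 5*N - 5*Z*N**2 (L(Z, N) = -15 + 5*(N - N*Z*N) = -15 + 5*(N - Z*N**2) = -15 + (5*N - 5*Z*N**2) = -15 + 5*N - 5*Z*N**2)
12260 + L(sqrt(b + 76), -80) = 12260 + (-15 + 5*(-80) - 5*sqrt(34 + 76)*(-80)**2) = 12260 + (-15 - 400 - 5*sqrt(110)*6400) = 12260 + (-15 - 400 - 32000*sqrt(110)) = 12260 + (-415 - 32000*sqrt(110)) = 11845 - 32000*sqrt(110)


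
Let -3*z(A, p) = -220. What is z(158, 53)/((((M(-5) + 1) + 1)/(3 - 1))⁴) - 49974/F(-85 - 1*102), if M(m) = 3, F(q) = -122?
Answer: 9413069/22875 ≈ 411.50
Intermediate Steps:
z(A, p) = 220/3 (z(A, p) = -⅓*(-220) = 220/3)
z(158, 53)/((((M(-5) + 1) + 1)/(3 - 1))⁴) - 49974/F(-85 - 1*102) = 220/(3*((((3 + 1) + 1)/(3 - 1))⁴)) - 49974/(-122) = 220/(3*(((4 + 1)/2)⁴)) - 49974*(-1/122) = 220/(3*((5*(½))⁴)) + 24987/61 = 220/(3*((5/2)⁴)) + 24987/61 = 220/(3*(625/16)) + 24987/61 = (220/3)*(16/625) + 24987/61 = 704/375 + 24987/61 = 9413069/22875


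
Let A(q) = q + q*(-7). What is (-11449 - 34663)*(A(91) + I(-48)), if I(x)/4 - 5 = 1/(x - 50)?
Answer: 1188582912/49 ≈ 2.4257e+7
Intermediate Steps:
A(q) = -6*q (A(q) = q - 7*q = -6*q)
I(x) = 20 + 4/(-50 + x) (I(x) = 20 + 4/(x - 50) = 20 + 4/(-50 + x))
(-11449 - 34663)*(A(91) + I(-48)) = (-11449 - 34663)*(-6*91 + 4*(-249 + 5*(-48))/(-50 - 48)) = -46112*(-546 + 4*(-249 - 240)/(-98)) = -46112*(-546 + 4*(-1/98)*(-489)) = -46112*(-546 + 978/49) = -46112*(-25776/49) = 1188582912/49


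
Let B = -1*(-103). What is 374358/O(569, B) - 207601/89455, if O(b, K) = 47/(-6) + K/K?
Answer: -200937680981/3667655 ≈ -54786.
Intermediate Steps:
B = 103
O(b, K) = -41/6 (O(b, K) = 47*(-⅙) + 1 = -47/6 + 1 = -41/6)
374358/O(569, B) - 207601/89455 = 374358/(-41/6) - 207601/89455 = 374358*(-6/41) - 207601*1/89455 = -2246148/41 - 207601/89455 = -200937680981/3667655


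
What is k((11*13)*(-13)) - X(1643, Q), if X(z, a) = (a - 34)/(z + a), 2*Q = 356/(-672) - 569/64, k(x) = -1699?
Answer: -7481821324/4403723 ≈ -1699.0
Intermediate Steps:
Q = -12661/2688 (Q = (356/(-672) - 569/64)/2 = (356*(-1/672) - 569*1/64)/2 = (-89/168 - 569/64)/2 = (½)*(-12661/1344) = -12661/2688 ≈ -4.7102)
X(z, a) = (-34 + a)/(a + z)
k((11*13)*(-13)) - X(1643, Q) = -1699 - (-34 - 12661/2688)/(-12661/2688 + 1643) = -1699 - (-104053)/(4403723/2688*2688) = -1699 - 2688*(-104053)/(4403723*2688) = -1699 - 1*(-104053/4403723) = -1699 + 104053/4403723 = -7481821324/4403723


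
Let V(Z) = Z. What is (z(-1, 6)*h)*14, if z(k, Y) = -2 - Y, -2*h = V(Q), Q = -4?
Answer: -224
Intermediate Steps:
h = 2 (h = -½*(-4) = 2)
(z(-1, 6)*h)*14 = ((-2 - 1*6)*2)*14 = ((-2 - 6)*2)*14 = -8*2*14 = -16*14 = -224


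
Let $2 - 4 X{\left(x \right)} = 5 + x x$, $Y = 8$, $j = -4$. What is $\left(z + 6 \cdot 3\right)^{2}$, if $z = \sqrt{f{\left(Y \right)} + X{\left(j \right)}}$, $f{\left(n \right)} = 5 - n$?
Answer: $\frac{\left(36 + i \sqrt{31}\right)^{2}}{4} \approx 316.25 + 100.22 i$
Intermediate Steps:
$X{\left(x \right)} = - \frac{3}{4} - \frac{x^{2}}{4}$ ($X{\left(x \right)} = \frac{1}{2} - \frac{5 + x x}{4} = \frac{1}{2} - \frac{5 + x^{2}}{4} = \frac{1}{2} - \left(\frac{5}{4} + \frac{x^{2}}{4}\right) = - \frac{3}{4} - \frac{x^{2}}{4}$)
$z = \frac{i \sqrt{31}}{2}$ ($z = \sqrt{\left(5 - 8\right) - \left(\frac{3}{4} + \frac{\left(-4\right)^{2}}{4}\right)} = \sqrt{\left(5 - 8\right) - \frac{19}{4}} = \sqrt{-3 - \frac{19}{4}} = \sqrt{- \frac{31}{4}} = \frac{i \sqrt{31}}{2} \approx 2.7839 i$)
$\left(z + 6 \cdot 3\right)^{2} = \left(\frac{i \sqrt{31}}{2} + 6 \cdot 3\right)^{2} = \left(\frac{i \sqrt{31}}{2} + 18\right)^{2} = \left(18 + \frac{i \sqrt{31}}{2}\right)^{2}$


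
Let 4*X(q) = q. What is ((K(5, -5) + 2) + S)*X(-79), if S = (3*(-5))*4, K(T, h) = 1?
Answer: 4503/4 ≈ 1125.8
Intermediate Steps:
X(q) = q/4
S = -60 (S = -15*4 = -60)
((K(5, -5) + 2) + S)*X(-79) = ((1 + 2) - 60)*((¼)*(-79)) = (3 - 60)*(-79/4) = -57*(-79/4) = 4503/4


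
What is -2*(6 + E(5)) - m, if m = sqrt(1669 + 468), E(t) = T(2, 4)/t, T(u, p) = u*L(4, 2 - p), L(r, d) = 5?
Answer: -16 - sqrt(2137) ≈ -62.228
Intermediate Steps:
T(u, p) = 5*u (T(u, p) = u*5 = 5*u)
E(t) = 10/t (E(t) = (5*2)/t = 10/t)
m = sqrt(2137) ≈ 46.228
-2*(6 + E(5)) - m = -2*(6 + 10/5) - sqrt(2137) = -2*(6 + 10*(1/5)) - sqrt(2137) = -2*(6 + 2) - sqrt(2137) = -2*8 - sqrt(2137) = -16 - sqrt(2137)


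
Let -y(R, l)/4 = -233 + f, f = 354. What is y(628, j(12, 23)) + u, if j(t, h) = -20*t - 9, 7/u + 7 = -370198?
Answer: -179179227/370205 ≈ -484.00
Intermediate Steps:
u = -7/370205 (u = 7/(-7 - 370198) = 7/(-370205) = 7*(-1/370205) = -7/370205 ≈ -1.8908e-5)
j(t, h) = -9 - 20*t
y(R, l) = -484 (y(R, l) = -4*(-233 + 354) = -4*121 = -484)
y(628, j(12, 23)) + u = -484 - 7/370205 = -179179227/370205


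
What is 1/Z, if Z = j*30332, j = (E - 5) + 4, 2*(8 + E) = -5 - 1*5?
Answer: -1/424648 ≈ -2.3549e-6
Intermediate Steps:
E = -13 (E = -8 + (-5 - 1*5)/2 = -8 + (-5 - 5)/2 = -8 + (½)*(-10) = -8 - 5 = -13)
j = -14 (j = (-13 - 5) + 4 = -18 + 4 = -14)
Z = -424648 (Z = -14*30332 = -424648)
1/Z = 1/(-424648) = -1/424648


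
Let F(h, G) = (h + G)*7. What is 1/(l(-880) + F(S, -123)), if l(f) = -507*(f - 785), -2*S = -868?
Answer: 1/846332 ≈ 1.1816e-6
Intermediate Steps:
S = 434 (S = -½*(-868) = 434)
l(f) = 397995 - 507*f (l(f) = -507*(-785 + f) = 397995 - 507*f)
F(h, G) = 7*G + 7*h (F(h, G) = (G + h)*7 = 7*G + 7*h)
1/(l(-880) + F(S, -123)) = 1/((397995 - 507*(-880)) + (7*(-123) + 7*434)) = 1/((397995 + 446160) + (-861 + 3038)) = 1/(844155 + 2177) = 1/846332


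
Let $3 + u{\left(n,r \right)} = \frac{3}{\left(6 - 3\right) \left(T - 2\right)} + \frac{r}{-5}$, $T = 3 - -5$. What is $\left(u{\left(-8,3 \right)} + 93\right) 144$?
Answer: $\frac{64488}{5} \approx 12898.0$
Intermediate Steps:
$T = 8$ ($T = 3 + 5 = 8$)
$u{\left(n,r \right)} = - \frac{17}{6} - \frac{r}{5}$ ($u{\left(n,r \right)} = -3 + \left(\frac{3}{\left(6 - 3\right) \left(8 - 2\right)} + \frac{r}{-5}\right) = -3 + \left(\frac{3}{3 \cdot 6} + r \left(- \frac{1}{5}\right)\right) = -3 - \left(- \frac{1}{6} + \frac{r}{5}\right) = - \frac{17}{6} - \frac{r}{5}$)
$\left(u{\left(-8,3 \right)} + 93\right) 144 = \left(\left(- \frac{17}{6} - \frac{3}{5}\right) + 93\right) 144 = \left(- \frac{103}{30} + 93\right) 144 = \frac{2687}{30} \cdot 144 = \frac{64488}{5}$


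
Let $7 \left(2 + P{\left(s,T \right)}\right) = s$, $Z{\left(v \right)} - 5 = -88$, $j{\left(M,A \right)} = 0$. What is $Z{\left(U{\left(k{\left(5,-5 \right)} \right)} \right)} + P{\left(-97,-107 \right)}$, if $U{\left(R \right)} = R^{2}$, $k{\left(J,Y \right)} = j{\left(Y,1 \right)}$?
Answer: $- \frac{692}{7} \approx -98.857$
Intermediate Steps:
$k{\left(J,Y \right)} = 0$
$Z{\left(v \right)} = -83$ ($Z{\left(v \right)} = 5 - 88 = -83$)
$P{\left(s,T \right)} = -2 + \frac{s}{7}$
$Z{\left(U{\left(k{\left(5,-5 \right)} \right)} \right)} + P{\left(-97,-107 \right)} = -83 + \left(-2 + \frac{1}{7} \left(-97\right)\right) = -83 - \frac{111}{7} = - \frac{692}{7}$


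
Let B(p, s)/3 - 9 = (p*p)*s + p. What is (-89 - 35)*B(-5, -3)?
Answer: 26412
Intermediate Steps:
B(p, s) = 27 + 3*p + 3*s*p² (B(p, s) = 27 + 3*((p*p)*s + p) = 27 + 3*(p²*s + p) = 27 + 3*(s*p² + p) = 27 + 3*(p + s*p²) = 27 + (3*p + 3*s*p²) = 27 + 3*p + 3*s*p²)
(-89 - 35)*B(-5, -3) = (-89 - 35)*(27 + 3*(-5) + 3*(-3)*(-5)²) = -124*(27 - 15 + 3*(-3)*25) = -124*(27 - 15 - 225) = -124*(-213) = 26412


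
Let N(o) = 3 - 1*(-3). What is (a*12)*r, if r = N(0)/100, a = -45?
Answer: -162/5 ≈ -32.400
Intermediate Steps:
N(o) = 6 (N(o) = 3 + 3 = 6)
r = 3/50 (r = 6/100 = 6*(1/100) = 3/50 ≈ 0.060000)
(a*12)*r = -45*12*(3/50) = -540*3/50 = -162/5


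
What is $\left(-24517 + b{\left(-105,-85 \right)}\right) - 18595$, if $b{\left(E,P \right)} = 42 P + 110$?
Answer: $-46572$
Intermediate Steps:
$b{\left(E,P \right)} = 110 + 42 P$
$\left(-24517 + b{\left(-105,-85 \right)}\right) - 18595 = \left(-24517 + \left(110 + 42 \left(-85\right)\right)\right) - 18595 = \left(-24517 + \left(110 - 3570\right)\right) - 18595 = \left(-24517 - 3460\right) - 18595 = -27977 - 18595 = -46572$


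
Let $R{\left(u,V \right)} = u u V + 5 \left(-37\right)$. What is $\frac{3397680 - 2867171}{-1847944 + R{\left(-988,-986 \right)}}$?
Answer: $- \frac{530509}{964326113} \approx -0.00055013$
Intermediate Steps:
$R{\left(u,V \right)} = -185 + V u^{2}$ ($R{\left(u,V \right)} = u^{2} V - 185 = V u^{2} - 185 = -185 + V u^{2}$)
$\frac{3397680 - 2867171}{-1847944 + R{\left(-988,-986 \right)}} = \frac{3397680 - 2867171}{-1847944 - \left(185 + 986 \left(-988\right)^{2}\right)} = \frac{530509}{-1847944 - 962478169} = \frac{530509}{-964326113} = 530509 \left(- \frac{1}{964326113}\right) = - \frac{530509}{964326113}$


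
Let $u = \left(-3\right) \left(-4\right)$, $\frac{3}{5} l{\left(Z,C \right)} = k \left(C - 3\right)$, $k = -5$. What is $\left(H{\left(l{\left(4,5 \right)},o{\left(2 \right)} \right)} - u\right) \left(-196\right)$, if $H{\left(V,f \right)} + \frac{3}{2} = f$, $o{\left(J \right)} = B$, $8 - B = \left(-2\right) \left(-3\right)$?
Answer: $2254$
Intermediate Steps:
$B = 2$ ($B = 8 - \left(-2\right) \left(-3\right) = 8 - 6 = 2$)
$o{\left(J \right)} = 2$
$l{\left(Z,C \right)} = 25 - \frac{25 C}{3}$ ($l{\left(Z,C \right)} = \frac{5 \left(- 5 \left(C - 3\right)\right)}{3} = \frac{5 \left(- 5 \left(-3 + C\right)\right)}{3} = \frac{5 \left(15 - 5 C\right)}{3} = 25 - \frac{25 C}{3}$)
$H{\left(V,f \right)} = - \frac{3}{2} + f$
$u = 12$
$\left(H{\left(l{\left(4,5 \right)},o{\left(2 \right)} \right)} - u\right) \left(-196\right) = \left(\left(- \frac{3}{2} + 2\right) - 12\right) \left(-196\right) = \left(\frac{1}{2} - 12\right) \left(-196\right) = \left(- \frac{23}{2}\right) \left(-196\right) = 2254$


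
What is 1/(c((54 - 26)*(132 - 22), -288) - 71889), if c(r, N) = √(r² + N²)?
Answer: -71889/5158458977 - 8*√149521/5158458977 ≈ -1.4536e-5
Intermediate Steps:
c(r, N) = √(N² + r²)
1/(c((54 - 26)*(132 - 22), -288) - 71889) = 1/(√((-288)² + ((54 - 26)*(132 - 22))²) - 71889) = 1/(√(82944 + (28*110)²) - 71889) = 1/(√(82944 + 3080²) - 71889) = 1/(√(82944 + 9486400) - 71889) = 1/(√9569344 - 71889) = 1/(8*√149521 - 71889) = 1/(-71889 + 8*√149521)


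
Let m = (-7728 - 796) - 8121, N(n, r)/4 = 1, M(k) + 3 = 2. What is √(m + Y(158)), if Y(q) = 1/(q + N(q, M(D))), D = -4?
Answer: I*√5392978/18 ≈ 129.02*I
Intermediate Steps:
M(k) = -1 (M(k) = -3 + 2 = -1)
N(n, r) = 4 (N(n, r) = 4*1 = 4)
Y(q) = 1/(4 + q) (Y(q) = 1/(q + 4) = 1/(4 + q))
m = -16645 (m = -8524 - 8121 = -16645)
√(m + Y(158)) = √(-16645 + 1/(4 + 158)) = √(-16645 + 1/162) = √(-2696489/162) = I*√5392978/18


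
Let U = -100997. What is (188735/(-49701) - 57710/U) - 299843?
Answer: -1505123677176256/5019651897 ≈ -2.9985e+5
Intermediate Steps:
(188735/(-49701) - 57710/U) - 299843 = (188735/(-49701) - 57710/(-100997)) - 299843 = (188735*(-1/49701) - 57710*(-1/100997)) - 299843 = (-188735/49701 + 57710/100997) - 299843 = -16193424085/5019651897 - 299843 = -1505123677176256/5019651897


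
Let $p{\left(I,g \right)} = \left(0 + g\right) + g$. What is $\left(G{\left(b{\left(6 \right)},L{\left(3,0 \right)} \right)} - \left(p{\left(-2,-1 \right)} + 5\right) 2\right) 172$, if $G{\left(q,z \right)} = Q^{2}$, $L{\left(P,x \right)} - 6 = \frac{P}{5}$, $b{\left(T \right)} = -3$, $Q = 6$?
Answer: $5160$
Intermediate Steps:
$p{\left(I,g \right)} = 2 g$ ($p{\left(I,g \right)} = g + g = 2 g$)
$L{\left(P,x \right)} = 6 + \frac{P}{5}$
$G{\left(q,z \right)} = 36$ ($G{\left(q,z \right)} = 6^{2} = 36$)
$\left(G{\left(b{\left(6 \right)},L{\left(3,0 \right)} \right)} - \left(p{\left(-2,-1 \right)} + 5\right) 2\right) 172 = \left(36 - \left(2 \left(-1\right) + 5\right) 2\right) 172 = \left(36 - \left(-2 + 5\right) 2\right) 172 = \left(36 - 3 \cdot 2\right) 172 = \left(36 - 6\right) 172 = 30 \cdot 172 = 5160$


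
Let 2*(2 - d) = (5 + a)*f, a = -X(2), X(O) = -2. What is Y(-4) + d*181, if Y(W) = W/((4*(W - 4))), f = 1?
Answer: -2171/8 ≈ -271.38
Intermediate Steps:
a = 2 (a = -1*(-2) = 2)
Y(W) = W/(-16 + 4*W) (Y(W) = W/((4*(-4 + W))) = W/(-16 + 4*W))
d = -3/2 (d = 2 - (5 + 2)/2 = 2 - 7/2 = -3/2 ≈ -1.5000)
Y(-4) + d*181 = (¼)*(-4)/(-4 - 4) - 3/2*181 = (¼)*(-4)/(-8) - 543/2 = (¼)*(-4)*(-⅛) - 543/2 = ⅛ - 543/2 = -2171/8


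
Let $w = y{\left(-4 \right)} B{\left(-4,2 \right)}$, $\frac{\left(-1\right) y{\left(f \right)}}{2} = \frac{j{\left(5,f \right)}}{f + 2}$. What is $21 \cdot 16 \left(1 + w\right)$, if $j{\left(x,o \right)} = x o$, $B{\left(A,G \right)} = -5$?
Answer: $33936$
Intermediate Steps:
$j{\left(x,o \right)} = o x$
$y{\left(f \right)} = - \frac{10 f}{2 + f}$ ($y{\left(f \right)} = - 2 \frac{f 5}{f + 2} = - 2 \frac{5 f}{2 + f} = - \frac{10 f}{2 + f}$)
$w = 100$ ($w = \left(-10\right) \left(-4\right) \frac{1}{2 - 4} \left(-5\right) = \left(-10\right) \left(-4\right) \frac{1}{-2} \left(-5\right) = \left(-10\right) \left(-4\right) \left(- \frac{1}{2}\right) \left(-5\right) = \left(-20\right) \left(-5\right) = 100$)
$21 \cdot 16 \left(1 + w\right) = 21 \cdot 16 \left(1 + 100\right) = 336 \cdot 101 = 33936$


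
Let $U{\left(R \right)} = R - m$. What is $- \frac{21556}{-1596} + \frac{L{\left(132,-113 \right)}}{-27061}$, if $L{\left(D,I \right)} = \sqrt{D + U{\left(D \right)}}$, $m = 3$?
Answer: $\frac{5389}{399} - \frac{3 \sqrt{29}}{27061} \approx 13.506$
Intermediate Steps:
$U{\left(R \right)} = -3 + R$ ($U{\left(R \right)} = R - 3 = -3 + R$)
$L{\left(D,I \right)} = \sqrt{-3 + 2 D}$ ($L{\left(D,I \right)} = \sqrt{D + \left(-3 + D\right)} = \sqrt{-3 + 2 D}$)
$- \frac{21556}{-1596} + \frac{L{\left(132,-113 \right)}}{-27061} = - \frac{21556}{-1596} + \frac{\sqrt{-3 + 2 \cdot 132}}{-27061} = \left(-21556\right) \left(- \frac{1}{1596}\right) + \sqrt{-3 + 264} \left(- \frac{1}{27061}\right) = \frac{5389}{399} + \sqrt{261} \left(- \frac{1}{27061}\right) = \frac{5389}{399} + 3 \sqrt{29} \left(- \frac{1}{27061}\right) = \frac{5389}{399} - \frac{3 \sqrt{29}}{27061}$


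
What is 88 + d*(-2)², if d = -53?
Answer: -124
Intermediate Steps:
88 + d*(-2)² = 88 - 53*(-2)² = 88 - 53*4 = 88 - 212 = -124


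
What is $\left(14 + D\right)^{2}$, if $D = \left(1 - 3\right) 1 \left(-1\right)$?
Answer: $256$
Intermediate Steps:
$D = 2$ ($D = \left(1 - 3\right) 1 \left(-1\right) = \left(-2\right) 1 \left(-1\right) = \left(-2\right) \left(-1\right) = 2$)
$\left(14 + D\right)^{2} = \left(14 + 2\right)^{2} = 16^{2} = 256$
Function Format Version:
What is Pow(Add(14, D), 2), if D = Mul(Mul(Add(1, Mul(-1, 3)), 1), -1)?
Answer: 256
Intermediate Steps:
D = 2 (D = Mul(Mul(Add(1, -3), 1), -1) = Mul(Mul(-2, 1), -1) = Mul(-2, -1) = 2)
Pow(Add(14, D), 2) = Pow(Add(14, 2), 2) = Pow(16, 2) = 256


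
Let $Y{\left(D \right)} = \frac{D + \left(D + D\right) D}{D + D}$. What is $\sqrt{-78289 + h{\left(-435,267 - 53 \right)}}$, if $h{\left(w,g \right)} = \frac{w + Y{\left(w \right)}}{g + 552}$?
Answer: $\frac{i \sqrt{45937206521}}{766} \approx 279.8 i$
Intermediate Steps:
$Y{\left(D \right)} = \frac{D + 2 D^{2}}{2 D}$ ($Y{\left(D \right)} = \frac{D + 2 D D}{2 D} = \left(D + 2 D^{2}\right) \frac{1}{2 D} = \frac{D + 2 D^{2}}{2 D}$)
$h{\left(w,g \right)} = \frac{\frac{1}{2} + 2 w}{552 + g}$ ($h{\left(w,g \right)} = \frac{w + \left(\frac{1}{2} + w\right)}{g + 552} = \frac{\frac{1}{2} + 2 w}{552 + g}$)
$\sqrt{-78289 + h{\left(-435,267 - 53 \right)}} = \sqrt{-78289 + \frac{1 + 4 \left(-435\right)}{2 \left(552 + \left(267 - 53\right)\right)}} = \sqrt{-78289 + \frac{1 - 1740}{2 \left(552 + \left(267 - 53\right)\right)}} = \sqrt{-78289 + \frac{1}{2} \frac{1}{552 + 214} \left(-1739\right)} = \sqrt{-78289 + \frac{1}{2} \cdot \frac{1}{766} \left(-1739\right)} = \sqrt{-78289 - \frac{1739}{1532}} = \sqrt{- \frac{119940487}{1532}} = \frac{i \sqrt{45937206521}}{766}$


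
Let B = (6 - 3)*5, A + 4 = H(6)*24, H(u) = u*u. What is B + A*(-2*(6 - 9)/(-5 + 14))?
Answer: 1765/3 ≈ 588.33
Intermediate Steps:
H(u) = u**2
A = 860 (A = -4 + 6**2*24 = -4 + 36*24 = -4 + 864 = 860)
B = 15 (B = 3*5 = 15)
B + A*(-2*(6 - 9)/(-5 + 14)) = 15 + 860*(-2*(6 - 9)/(-5 + 14)) = 15 + 860*(-(-6)/9) = 15 + 860*(-2*(-1/3)) = 15 + 860*(2/3) = 15 + 1720/3 = 1765/3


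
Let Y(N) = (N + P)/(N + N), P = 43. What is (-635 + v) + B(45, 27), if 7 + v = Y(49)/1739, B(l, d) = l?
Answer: -50870921/85211 ≈ -597.00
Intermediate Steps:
Y(N) = (43 + N)/(2*N) (Y(N) = (N + 43)/(N + N) = (43 + N)/((2*N)) = (43 + N)*(1/(2*N)) = (43 + N)/(2*N))
v = -596431/85211 (v = -7 + ((1/2)*(43 + 49)/49)/1739 = -7 + ((1/2)*(1/49)*92)*(1/1739) = -7 + (46/49)*(1/1739) = -7 + 46/85211 = -596431/85211 ≈ -6.9995)
(-635 + v) + B(45, 27) = (-635 - 596431/85211) + 45 = -54705416/85211 + 45 = -50870921/85211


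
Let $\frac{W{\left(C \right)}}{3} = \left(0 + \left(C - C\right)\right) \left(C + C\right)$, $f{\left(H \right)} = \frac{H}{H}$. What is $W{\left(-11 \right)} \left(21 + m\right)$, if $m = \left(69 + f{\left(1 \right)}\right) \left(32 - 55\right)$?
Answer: $0$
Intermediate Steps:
$f{\left(H \right)} = 1$
$m = -1610$ ($m = \left(69 + 1\right) \left(32 - 55\right) = 70 \left(-23\right) = -1610$)
$W{\left(C \right)} = 0$ ($W{\left(C \right)} = 3 \left(0 + \left(C - C\right)\right) \left(C + C\right) = 3 \left(0 + 0\right) 2 C = 3 \cdot 0 \cdot 2 C = 3 \cdot 0 = 0$)
$W{\left(-11 \right)} \left(21 + m\right) = 0 \left(21 - 1610\right) = 0 \left(-1589\right) = 0$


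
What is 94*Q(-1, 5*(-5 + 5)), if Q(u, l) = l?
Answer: 0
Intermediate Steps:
94*Q(-1, 5*(-5 + 5)) = 94*(5*(-5 + 5)) = 94*(5*0) = 94*0 = 0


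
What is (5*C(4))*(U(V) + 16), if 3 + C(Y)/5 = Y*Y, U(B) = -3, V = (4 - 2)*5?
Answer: 4225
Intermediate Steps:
V = 10 (V = 2*5 = 10)
C(Y) = -15 + 5*Y**2 (C(Y) = -15 + 5*(Y*Y) = -15 + 5*Y**2)
(5*C(4))*(U(V) + 16) = (5*(-15 + 5*4**2))*(-3 + 16) = (5*(-15 + 5*16))*13 = (5*(-15 + 80))*13 = (5*65)*13 = 325*13 = 4225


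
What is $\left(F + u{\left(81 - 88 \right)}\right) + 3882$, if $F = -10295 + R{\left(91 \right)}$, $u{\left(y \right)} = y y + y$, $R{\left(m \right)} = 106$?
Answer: $-6265$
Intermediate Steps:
$u{\left(y \right)} = y + y^{2}$ ($u{\left(y \right)} = y^{2} + y = y + y^{2}$)
$F = -10189$ ($F = -10295 + 106 = -10189$)
$\left(F + u{\left(81 - 88 \right)}\right) + 3882 = \left(-10189 + \left(81 - 88\right) \left(1 + \left(81 - 88\right)\right)\right) + 3882 = \left(-10189 - 7 \left(1 - 7\right)\right) + 3882 = \left(-10189 - -42\right) + 3882 = \left(-10189 + 42\right) + 3882 = -10147 + 3882 = -6265$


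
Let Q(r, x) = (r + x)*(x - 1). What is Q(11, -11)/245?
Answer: 0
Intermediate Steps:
Q(r, x) = (-1 + x)*(r + x) (Q(r, x) = (r + x)*(-1 + x) = (-1 + x)*(r + x))
Q(11, -11)/245 = ((-11)² - 1*11 - 1*(-11) + 11*(-11))/245 = (121 - 11 + 11 - 121)*(1/245) = 0*(1/245) = 0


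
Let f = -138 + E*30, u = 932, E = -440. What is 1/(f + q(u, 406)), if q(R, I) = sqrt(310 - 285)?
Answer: -1/13333 ≈ -7.5002e-5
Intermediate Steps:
q(R, I) = 5 (q(R, I) = sqrt(25) = 5)
f = -13338 (f = -138 - 440*30 = -138 - 13200 = -13338)
1/(f + q(u, 406)) = 1/(-13338 + 5) = 1/(-13333) = -1/13333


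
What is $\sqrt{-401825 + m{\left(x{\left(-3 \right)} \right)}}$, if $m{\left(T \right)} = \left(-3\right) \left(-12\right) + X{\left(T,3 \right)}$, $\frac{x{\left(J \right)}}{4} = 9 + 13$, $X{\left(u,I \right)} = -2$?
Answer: $i \sqrt{401791} \approx 633.87 i$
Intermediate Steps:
$x{\left(J \right)} = 88$ ($x{\left(J \right)} = 4 \left(9 + 13\right) = 4 \cdot 22 = 88$)
$m{\left(T \right)} = 34$ ($m{\left(T \right)} = \left(-3\right) \left(-12\right) - 2 = 36 - 2 = 34$)
$\sqrt{-401825 + m{\left(x{\left(-3 \right)} \right)}} = \sqrt{-401825 + 34} = \sqrt{-401791} = i \sqrt{401791}$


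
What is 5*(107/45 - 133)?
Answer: -5878/9 ≈ -653.11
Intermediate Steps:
5*(107/45 - 133) = 5*(-5878/45) = -5878/9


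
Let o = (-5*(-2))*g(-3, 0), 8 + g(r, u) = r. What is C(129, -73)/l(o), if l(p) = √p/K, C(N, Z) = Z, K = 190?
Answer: 1387*I*√110/11 ≈ 1322.5*I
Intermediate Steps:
g(r, u) = -8 + r
o = -110 (o = (-5*(-2))*(-8 - 3) = 10*(-11) = -110)
l(p) = √p/190
C(129, -73)/l(o) = -73*(-19*I*√110/11) = -(-1387)*I*√110/11 = 1387*I*√110/11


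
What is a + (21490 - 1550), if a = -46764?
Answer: -26824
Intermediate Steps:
a + (21490 - 1550) = -46764 + (21490 - 1550) = -46764 + 19940 = -26824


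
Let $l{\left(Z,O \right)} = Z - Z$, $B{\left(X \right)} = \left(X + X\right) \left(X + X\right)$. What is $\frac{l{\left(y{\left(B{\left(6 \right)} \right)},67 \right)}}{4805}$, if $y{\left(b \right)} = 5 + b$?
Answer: $0$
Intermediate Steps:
$B{\left(X \right)} = 4 X^{2}$ ($B{\left(X \right)} = 2 X 2 X = 4 X^{2}$)
$l{\left(Z,O \right)} = 0$
$\frac{l{\left(y{\left(B{\left(6 \right)} \right)},67 \right)}}{4805} = \frac{0}{4805} = 0 \cdot \frac{1}{4805} = 0$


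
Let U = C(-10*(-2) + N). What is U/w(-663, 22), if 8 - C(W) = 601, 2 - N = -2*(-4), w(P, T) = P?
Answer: 593/663 ≈ 0.89442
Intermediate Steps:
N = -6 (N = 2 - (-2)*(-4) = 2 - 1*8 = 2 - 8 = -6)
C(W) = -593 (C(W) = 8 - 1*601 = 8 - 601 = -593)
U = -593
U/w(-663, 22) = -593/(-663) = -593*(-1/663) = 593/663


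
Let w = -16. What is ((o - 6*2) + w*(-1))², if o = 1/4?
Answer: 289/16 ≈ 18.063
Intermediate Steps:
o = ¼ ≈ 0.25000
((o - 6*2) + w*(-1))² = ((¼ - 6*2) - 16*(-1))² = ((¼ - 12) + 16)² = (-47/4 + 16)² = (17/4)² = 289/16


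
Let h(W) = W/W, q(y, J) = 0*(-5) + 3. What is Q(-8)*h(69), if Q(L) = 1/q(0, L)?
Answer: ⅓ ≈ 0.33333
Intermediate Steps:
q(y, J) = 3 (q(y, J) = 0 + 3 = 3)
h(W) = 1
Q(L) = ⅓ (Q(L) = 1/3 = ⅓)
Q(-8)*h(69) = (⅓)*1 = ⅓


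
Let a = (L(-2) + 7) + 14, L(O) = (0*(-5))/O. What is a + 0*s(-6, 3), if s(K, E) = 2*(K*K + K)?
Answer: 21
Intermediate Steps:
L(O) = 0 (L(O) = 0/O = 0)
a = 21 (a = (0 + 7) + 14 = 7 + 14 = 21)
s(K, E) = 2*K + 2*K**2 (s(K, E) = 2*(K**2 + K) = 2*(K + K**2) = 2*K + 2*K**2)
a + 0*s(-6, 3) = 21 + 0*(2*(-6)*(1 - 6)) = 21 + 0*(2*(-6)*(-5)) = 21 + 0*60 = 21 + 0 = 21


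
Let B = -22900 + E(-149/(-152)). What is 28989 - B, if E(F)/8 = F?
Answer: 985742/19 ≈ 51881.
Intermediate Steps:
E(F) = 8*F
B = -434951/19 (B = -22900 + 8*(-149/(-152)) = -22900 + 8*(-149*(-1/152)) = -22900 + 8*(149/152) = -22900 + 149/19 = -434951/19 ≈ -22892.)
28989 - B = 28989 - 1*(-434951/19) = 28989 + 434951/19 = 985742/19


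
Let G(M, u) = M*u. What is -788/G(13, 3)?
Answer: -788/39 ≈ -20.205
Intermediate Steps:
-788/G(13, 3) = -788/(13*3) = -788/39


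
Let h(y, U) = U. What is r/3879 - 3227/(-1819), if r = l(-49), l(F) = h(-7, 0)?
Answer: 3227/1819 ≈ 1.7741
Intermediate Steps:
l(F) = 0
r = 0
r/3879 - 3227/(-1819) = 0/3879 - 3227/(-1819) = 0*(1/3879) - 3227*(-1/1819) = 0 + 3227/1819 = 3227/1819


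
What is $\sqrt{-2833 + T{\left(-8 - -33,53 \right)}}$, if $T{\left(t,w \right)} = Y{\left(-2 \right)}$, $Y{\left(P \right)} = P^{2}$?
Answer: $i \sqrt{2829} \approx 53.188 i$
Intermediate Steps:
$T{\left(t,w \right)} = 4$ ($T{\left(t,w \right)} = \left(-2\right)^{2} = 4$)
$\sqrt{-2833 + T{\left(-8 - -33,53 \right)}} = \sqrt{-2833 + 4} = \sqrt{-2829} = i \sqrt{2829}$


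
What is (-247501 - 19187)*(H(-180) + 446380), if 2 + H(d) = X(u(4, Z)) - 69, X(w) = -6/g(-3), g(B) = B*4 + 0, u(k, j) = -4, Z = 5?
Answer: -119025387936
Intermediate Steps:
g(B) = 4*B (g(B) = 4*B + 0 = 4*B)
X(w) = ½ (X(w) = -6/(4*(-3)) = -6/(-12) = -6*(-1/12) = ½)
H(d) = -141/2 (H(d) = -2 + (½ - 69) = -2 - 137/2 = -141/2)
(-247501 - 19187)*(H(-180) + 446380) = (-247501 - 19187)*(-141/2 + 446380) = -266688*892619/2 = -119025387936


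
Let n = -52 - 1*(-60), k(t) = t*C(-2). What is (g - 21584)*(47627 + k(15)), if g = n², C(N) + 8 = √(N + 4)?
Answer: -1022350640 - 322800*√2 ≈ -1.0228e+9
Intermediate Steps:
C(N) = -8 + √(4 + N) (C(N) = -8 + √(N + 4) = -8 + √(4 + N))
k(t) = t*(-8 + √2) (k(t) = t*(-8 + √(4 - 2)) = t*(-8 + √2))
n = 8 (n = -52 + 60 = 8)
g = 64 (g = 8² = 64)
(g - 21584)*(47627 + k(15)) = (64 - 21584)*(47627 + 15*(-8 + √2)) = -21520*(47627 + (-120 + 15*√2)) = -21520*(47507 + 15*√2) = -1022350640 - 322800*√2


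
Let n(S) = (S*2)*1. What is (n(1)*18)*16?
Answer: 576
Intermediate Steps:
n(S) = 2*S (n(S) = (2*S)*1 = 2*S)
(n(1)*18)*16 = ((2*1)*18)*16 = (2*18)*16 = 36*16 = 576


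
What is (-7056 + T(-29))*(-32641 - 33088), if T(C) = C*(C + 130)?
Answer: 656304065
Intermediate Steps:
T(C) = C*(130 + C)
(-7056 + T(-29))*(-32641 - 33088) = (-7056 - 29*(130 - 29))*(-32641 - 33088) = (-7056 - 29*101)*(-65729) = (-7056 - 2929)*(-65729) = -9985*(-65729) = 656304065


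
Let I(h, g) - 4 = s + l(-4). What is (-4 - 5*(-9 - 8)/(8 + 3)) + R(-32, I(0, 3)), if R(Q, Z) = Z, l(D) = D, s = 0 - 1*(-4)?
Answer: 85/11 ≈ 7.7273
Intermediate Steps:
s = 4 (s = 0 + 4 = 4)
I(h, g) = 4 (I(h, g) = 4 + (4 - 4) = 4 + 0 = 4)
(-4 - 5*(-9 - 8)/(8 + 3)) + R(-32, I(0, 3)) = (-4 - 5*(-9 - 8)/(8 + 3)) + 4 = (-4 - (-85)/11) + 4 = (-4 - 5*(-17/11)) + 4 = (-4 + 85/11) + 4 = 41/11 + 4 = 85/11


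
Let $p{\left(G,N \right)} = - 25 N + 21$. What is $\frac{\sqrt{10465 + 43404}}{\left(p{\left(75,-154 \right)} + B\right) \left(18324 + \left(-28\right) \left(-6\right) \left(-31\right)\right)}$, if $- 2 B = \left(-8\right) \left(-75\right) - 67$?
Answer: $\frac{\sqrt{53869}}{47276622} \approx 4.9093 \cdot 10^{-6}$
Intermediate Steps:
$p{\left(G,N \right)} = 21 - 25 N$
$B = - \frac{533}{2}$ ($B = - \frac{\left(-8\right) \left(-75\right) - 67}{2} = - \frac{600 - 67}{2} = \left(- \frac{1}{2}\right) 533 = - \frac{533}{2} \approx -266.5$)
$\frac{\sqrt{10465 + 43404}}{\left(p{\left(75,-154 \right)} + B\right) \left(18324 + \left(-28\right) \left(-6\right) \left(-31\right)\right)} = \frac{\sqrt{10465 + 43404}}{\left(\left(21 - -3850\right) - \frac{533}{2}\right) \left(18324 + \left(-28\right) \left(-6\right) \left(-31\right)\right)} = \frac{\sqrt{53869}}{\left(\left(21 + 3850\right) - \frac{533}{2}\right) \left(18324 + 168 \left(-31\right)\right)} = \frac{\sqrt{53869}}{\left(3871 - \frac{533}{2}\right) \left(18324 - 5208\right)} = \frac{\sqrt{53869}}{\frac{7209}{2} \cdot 13116} = \frac{\sqrt{53869}}{47276622}$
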